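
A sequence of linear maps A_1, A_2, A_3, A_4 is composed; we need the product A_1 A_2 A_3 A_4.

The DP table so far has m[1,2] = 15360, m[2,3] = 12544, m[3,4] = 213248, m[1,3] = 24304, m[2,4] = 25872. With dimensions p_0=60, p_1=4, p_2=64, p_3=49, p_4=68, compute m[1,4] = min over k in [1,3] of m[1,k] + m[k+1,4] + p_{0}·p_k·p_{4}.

m[1,4] = min over k∈[1,3] of m[1,k]+m[k+1,4]+p_{0}·p_k·p_{4}.
k=1: 0 + 25872 + 60·4·68 = 42192; k=2: 15360 + 213248 + 60·64·68 = 489728; k=3: 24304 + 0 + 60·49·68 = 224224.
Minimum: 42192 at k=1.

42192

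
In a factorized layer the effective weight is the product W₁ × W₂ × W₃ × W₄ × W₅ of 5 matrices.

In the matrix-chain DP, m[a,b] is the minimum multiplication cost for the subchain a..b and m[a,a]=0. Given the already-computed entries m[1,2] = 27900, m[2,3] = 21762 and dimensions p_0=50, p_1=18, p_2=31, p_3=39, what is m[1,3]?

56862

m[1,3] = min over k∈[1,2] of m[1,k]+m[k+1,3]+p_{0}·p_k·p_{3}.
k=1: 0 + 21762 + 50·18·39 = 56862; k=2: 27900 + 0 + 50·31·39 = 88350.
Minimum: 56862 at k=1.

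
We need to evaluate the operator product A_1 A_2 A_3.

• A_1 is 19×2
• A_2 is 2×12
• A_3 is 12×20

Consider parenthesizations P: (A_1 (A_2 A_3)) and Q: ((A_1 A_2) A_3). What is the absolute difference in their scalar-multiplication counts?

3776

Order P = (A_1 (A_2 A_3)): (A_2 A_3): 2×12 by 12×20 → 2×20, cost 2·12·20 = 480; (A_1 (A_2 A_3)): 19×2 by 2×20 → 19×20, cost 19·2·20 = 760; cumulative 1240. Total 1240.
Order Q = ((A_1 A_2) A_3): (A_1 A_2): 19×2 by 2×12 → 19×12, cost 19·2·12 = 456; ((A_1 A_2) A_3): 19×12 by 12×20 → 19×20, cost 19·12·20 = 4560; cumulative 5016. Total 5016.
Difference: |1240 − 5016| = 3776.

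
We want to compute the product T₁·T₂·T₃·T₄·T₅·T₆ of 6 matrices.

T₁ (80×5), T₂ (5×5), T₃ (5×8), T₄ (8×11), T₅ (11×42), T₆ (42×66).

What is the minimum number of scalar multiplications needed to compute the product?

43210

Adjacent pairs: T₁T₂ = 80·5·5 = 2000; T₂T₃ = 5·5·8 = 200; T₃T₄ = 5·8·11 = 440; T₄T₅ = 8·11·42 = 3696; T₅T₆ = 11·42·66 = 30492.
Length 3: T₁..T₃: k=1: 0+200+80·5·8=3400; k=2: 2000+0+80·5·8=5200 → min 3400 | T₂..T₄: k=2: 0+440+5·5·11=715; k=3: 200+0+5·8·11=640 → min 640 | T₃..T₅: k=3: 0+3696+5·8·42=5376; k=4: 440+0+5·11·42=2750 → min 2750 | T₄..T₆: k=4: 0+30492+8·11·66=36300; k=5: 3696+0+8·42·66=25872 → min 25872.
Length 4: T₁..T₄: k=1: 0+640+80·5·11=5040; k=2: 2000+440+80·5·11=6840; k=3: 3400+0+80·8·11=10440 → min 5040 | T₂..T₅: k=2: 0+2750+5·5·42=3800; k=3: 200+3696+5·8·42=5576; k=4: 640+0+5·11·42=2950 → min 2950 | T₃..T₆: k=3: 0+25872+5·8·66=28512; k=4: 440+30492+5·11·66=34562; k=5: 2750+0+5·42·66=16610 → min 16610.
Length 5: T₁..T₅: k=1: 0+2950+80·5·42=19750; k=2: 2000+2750+80·5·42=21550; k=3: 3400+3696+80·8·42=33976; k=4: 5040+0+80·11·42=42000 → min 19750 | T₂..T₆: k=2: 0+16610+5·5·66=18260; k=3: 200+25872+5·8·66=28712; k=4: 640+30492+5·11·66=34762; k=5: 2950+0+5·42·66=16810 → min 16810.
Length 6: T₁..T₆: k=1: 0+16810+80·5·66=43210; k=2: 2000+16610+80·5·66=45010; k=3: 3400+25872+80·8·66=71512; k=4: 5040+30492+80·11·66=93612; k=5: 19750+0+80·42·66=241510 → min 43210.
Optimal order: (T₁·((((T₂·T₃)·T₄)·T₅)·T₆)) with cost 43210.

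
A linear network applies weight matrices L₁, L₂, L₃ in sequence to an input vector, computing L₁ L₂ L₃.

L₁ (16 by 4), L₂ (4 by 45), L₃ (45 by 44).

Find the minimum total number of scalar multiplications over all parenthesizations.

Order (L₁ (L₂ L₃)): (L₂ L₃): 4×45 by 45×44 → 4×44, cost 4·45·44 = 7920; (L₁ (L₂ L₃)): 16×4 by 4×44 → 16×44, cost 16·4·44 = 2816; cumulative 10736. Total 10736.
Order ((L₁ L₂) L₃): (L₁ L₂): 16×4 by 4×45 → 16×45, cost 16·4·45 = 2880; ((L₁ L₂) L₃): 16×45 by 45×44 → 16×44, cost 16·45·44 = 31680; cumulative 34560. Total 34560.
Minimum: 10736.

10736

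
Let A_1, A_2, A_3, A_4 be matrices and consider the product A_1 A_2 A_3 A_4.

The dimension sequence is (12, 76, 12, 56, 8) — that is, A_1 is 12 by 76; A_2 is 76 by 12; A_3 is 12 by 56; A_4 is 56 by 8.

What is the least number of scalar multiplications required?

17472

Adjacent pairs: A_1A_2 = 12·76·12 = 10944; A_2A_3 = 76·12·56 = 51072; A_3A_4 = 12·56·8 = 5376.
Length 3: A_1..A_3: k=1: 0+51072+12·76·56=102144; k=2: 10944+0+12·12·56=19008 → min 19008 | A_2..A_4: k=2: 0+5376+76·12·8=12672; k=3: 51072+0+76·56·8=85120 → min 12672.
Length 4: A_1..A_4: k=1: 0+12672+12·76·8=19968; k=2: 10944+5376+12·12·8=17472; k=3: 19008+0+12·56·8=24384 → min 17472.
Optimal order: ((A_1 A_2) (A_3 A_4)) with cost 17472.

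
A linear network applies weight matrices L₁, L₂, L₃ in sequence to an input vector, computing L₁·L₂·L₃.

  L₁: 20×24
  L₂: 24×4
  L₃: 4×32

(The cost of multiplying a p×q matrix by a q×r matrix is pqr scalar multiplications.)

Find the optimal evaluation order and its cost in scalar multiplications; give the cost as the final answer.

(L₁·(L₂·L₃)): cost 18432.
((L₁·L₂)·L₃): cost 4480.
Optimal: ((L₁·L₂)·L₃) with cost 4480.

4480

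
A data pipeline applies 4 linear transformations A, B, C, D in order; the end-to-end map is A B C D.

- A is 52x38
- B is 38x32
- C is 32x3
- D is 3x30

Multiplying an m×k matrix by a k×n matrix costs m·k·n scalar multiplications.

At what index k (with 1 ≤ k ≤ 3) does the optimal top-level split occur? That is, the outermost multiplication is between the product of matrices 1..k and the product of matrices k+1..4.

Adjacent pairs: AB = 52·38·32 = 63232; BC = 38·32·3 = 3648; CD = 32·3·30 = 2880.
Length 3: A..C: k=1: 0+3648+52·38·3=9576; k=2: 63232+0+52·32·3=68224 → min 9576 | B..D: k=2: 0+2880+38·32·30=39360; k=3: 3648+0+38·3·30=7068 → min 7068.
Top-level splits: k=1: (A..A)·(B..D) → 0+7068+52·38·30 = 66348; k=2: (A..B)·(C..D) → 63232+2880+52·32·30 = 116032; k=3: (A..C)·(D..D) → 9576+0+52·3·30 = 14256.
Best split is after C, i.e. k = 3.

3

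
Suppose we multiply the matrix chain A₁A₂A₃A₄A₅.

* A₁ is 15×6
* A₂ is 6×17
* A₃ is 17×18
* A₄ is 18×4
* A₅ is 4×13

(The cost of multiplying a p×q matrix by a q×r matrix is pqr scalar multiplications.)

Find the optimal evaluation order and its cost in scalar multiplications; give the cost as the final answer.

2772

Adjacent pairs: A₁A₂ = 15·6·17 = 1530; A₂A₃ = 6·17·18 = 1836; A₃A₄ = 17·18·4 = 1224; A₄A₅ = 18·4·13 = 936.
Length 3: A₁..A₃: k=1: 0+1836+15·6·18=3456; k=2: 1530+0+15·17·18=6120 → min 3456 | A₂..A₄: k=2: 0+1224+6·17·4=1632; k=3: 1836+0+6·18·4=2268 → min 1632 | A₃..A₅: k=3: 0+936+17·18·13=4914; k=4: 1224+0+17·4·13=2108 → min 2108.
Length 4: A₁..A₄: k=1: 0+1632+15·6·4=1992; k=2: 1530+1224+15·17·4=3774; k=3: 3456+0+15·18·4=4536 → min 1992 | A₂..A₅: k=2: 0+2108+6·17·13=3434; k=3: 1836+936+6·18·13=4176; k=4: 1632+0+6·4·13=1944 → min 1944.
Length 5: A₁..A₅: k=1: 0+1944+15·6·13=3114; k=2: 1530+2108+15·17·13=6953; k=3: 3456+936+15·18·13=7902; k=4: 1992+0+15·4·13=2772 → min 2772.
Optimal parenthesization: ((A₁(A₂(A₃A₄)))A₅) with cost 2772.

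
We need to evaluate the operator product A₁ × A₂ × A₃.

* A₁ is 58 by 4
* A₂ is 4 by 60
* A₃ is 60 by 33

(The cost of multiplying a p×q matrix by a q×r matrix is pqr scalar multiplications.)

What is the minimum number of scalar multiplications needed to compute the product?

15576

Order (A₁ × (A₂ × A₃)): (A₂ × A₃): 4×60 by 60×33 → 4×33, cost 4·60·33 = 7920; (A₁ × (A₂ × A₃)): 58×4 by 4×33 → 58×33, cost 58·4·33 = 7656; cumulative 15576. Total 15576.
Order ((A₁ × A₂) × A₃): (A₁ × A₂): 58×4 by 4×60 → 58×60, cost 58·4·60 = 13920; ((A₁ × A₂) × A₃): 58×60 by 60×33 → 58×33, cost 58·60·33 = 114840; cumulative 128760. Total 128760.
Minimum: 15576.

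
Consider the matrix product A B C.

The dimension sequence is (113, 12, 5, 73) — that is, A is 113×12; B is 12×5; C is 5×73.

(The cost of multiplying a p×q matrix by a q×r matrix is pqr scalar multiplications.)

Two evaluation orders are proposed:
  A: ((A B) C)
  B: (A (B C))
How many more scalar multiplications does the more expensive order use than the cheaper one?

Order A = ((A B) C): (A B): 113×12 by 12×5 → 113×5, cost 113·12·5 = 6780; ((A B) C): 113×5 by 5×73 → 113×73, cost 113·5·73 = 41245; cumulative 48025. Total 48025.
Order B = (A (B C)): (B C): 12×5 by 5×73 → 12×73, cost 12·5·73 = 4380; (A (B C)): 113×12 by 12×73 → 113×73, cost 113·12·73 = 98988; cumulative 103368. Total 103368.
Difference: |48025 − 103368| = 55343.

55343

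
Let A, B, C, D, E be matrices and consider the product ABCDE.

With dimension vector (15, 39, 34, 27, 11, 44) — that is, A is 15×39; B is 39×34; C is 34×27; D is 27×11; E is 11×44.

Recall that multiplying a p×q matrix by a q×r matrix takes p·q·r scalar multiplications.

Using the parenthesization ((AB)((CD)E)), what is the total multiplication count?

(AB): 15×39 by 39×34 → 15×34, cost 15·39·34 = 19890
(CD): 34×27 by 27×11 → 34×11, cost 34·27·11 = 10098
((CD)E): 34×11 by 11×44 → 34×44, cost 34·11·44 = 16456; cumulative 26554
((AB)((CD)E)): 15×34 by 34×44 → 15×44, cost 15·34·44 = 22440; cumulative 68884
Total: 68884 scalar multiplications.

68884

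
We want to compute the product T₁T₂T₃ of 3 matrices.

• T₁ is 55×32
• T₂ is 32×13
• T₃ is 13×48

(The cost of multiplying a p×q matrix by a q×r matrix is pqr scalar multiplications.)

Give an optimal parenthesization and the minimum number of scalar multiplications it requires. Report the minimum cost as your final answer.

(T₁(T₂T₃)): cost 104448.
((T₁T₂)T₃): cost 57200.
Optimal: ((T₁T₂)T₃) with cost 57200.

57200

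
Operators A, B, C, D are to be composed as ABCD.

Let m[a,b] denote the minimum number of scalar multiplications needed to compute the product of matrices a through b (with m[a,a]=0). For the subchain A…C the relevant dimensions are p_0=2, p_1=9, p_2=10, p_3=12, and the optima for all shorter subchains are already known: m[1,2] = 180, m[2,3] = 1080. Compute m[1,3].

m[1,3] = min over k∈[1,2] of m[1,k]+m[k+1,3]+p_{0}·p_k·p_{3}.
k=1: 0 + 1080 + 2·9·12 = 1296; k=2: 180 + 0 + 2·10·12 = 420.
Minimum: 420 at k=2.

420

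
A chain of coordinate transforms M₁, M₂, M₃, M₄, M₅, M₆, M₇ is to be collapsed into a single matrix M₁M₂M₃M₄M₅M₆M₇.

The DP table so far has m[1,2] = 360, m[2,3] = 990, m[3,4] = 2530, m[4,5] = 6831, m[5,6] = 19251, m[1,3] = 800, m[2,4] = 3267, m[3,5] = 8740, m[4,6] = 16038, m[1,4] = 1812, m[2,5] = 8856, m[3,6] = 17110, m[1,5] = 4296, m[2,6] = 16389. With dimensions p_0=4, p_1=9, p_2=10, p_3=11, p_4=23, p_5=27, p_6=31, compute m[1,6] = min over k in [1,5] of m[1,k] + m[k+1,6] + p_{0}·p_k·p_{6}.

m[1,6] = min over k∈[1,5] of m[1,k]+m[k+1,6]+p_{0}·p_k·p_{6}.
k=1: 0 + 16389 + 4·9·31 = 17505; k=2: 360 + 17110 + 4·10·31 = 18710; k=3: 800 + 16038 + 4·11·31 = 18202; k=4: 1812 + 19251 + 4·23·31 = 23915; k=5: 4296 + 0 + 4·27·31 = 7644.
Minimum: 7644 at k=5.

7644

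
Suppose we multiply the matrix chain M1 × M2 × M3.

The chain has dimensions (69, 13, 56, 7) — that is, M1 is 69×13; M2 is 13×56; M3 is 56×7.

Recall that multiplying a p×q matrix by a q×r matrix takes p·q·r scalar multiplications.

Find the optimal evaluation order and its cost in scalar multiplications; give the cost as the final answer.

11375

(M1 × (M2 × M3)): cost 11375.
((M1 × M2) × M3): cost 77280.
Optimal: (M1 × (M2 × M3)) with cost 11375.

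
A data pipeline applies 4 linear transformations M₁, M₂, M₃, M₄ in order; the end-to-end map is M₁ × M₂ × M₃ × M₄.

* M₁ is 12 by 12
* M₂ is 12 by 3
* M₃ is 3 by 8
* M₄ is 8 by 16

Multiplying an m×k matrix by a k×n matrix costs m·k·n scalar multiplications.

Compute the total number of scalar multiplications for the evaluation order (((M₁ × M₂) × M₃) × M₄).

(M₁ × M₂): 12×12 by 12×3 → 12×3, cost 12·12·3 = 432
((M₁ × M₂) × M₃): 12×3 by 3×8 → 12×8, cost 12·3·8 = 288; cumulative 720
(((M₁ × M₂) × M₃) × M₄): 12×8 by 8×16 → 12×16, cost 12·8·16 = 1536; cumulative 2256
Total: 2256 scalar multiplications.

2256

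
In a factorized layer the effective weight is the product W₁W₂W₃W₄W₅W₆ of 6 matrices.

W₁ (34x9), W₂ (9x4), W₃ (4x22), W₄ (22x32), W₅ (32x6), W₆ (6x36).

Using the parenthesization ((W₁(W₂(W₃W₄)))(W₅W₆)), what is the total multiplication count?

59840

(W₃W₄): 4×22 by 22×32 → 4×32, cost 4·22·32 = 2816
(W₂(W₃W₄)): 9×4 by 4×32 → 9×32, cost 9·4·32 = 1152; cumulative 3968
(W₁(W₂(W₃W₄))): 34×9 by 9×32 → 34×32, cost 34·9·32 = 9792; cumulative 13760
(W₅W₆): 32×6 by 6×36 → 32×36, cost 32·6·36 = 6912
((W₁(W₂(W₃W₄)))(W₅W₆)): 34×32 by 32×36 → 34×36, cost 34·32·36 = 39168; cumulative 59840
Total: 59840 scalar multiplications.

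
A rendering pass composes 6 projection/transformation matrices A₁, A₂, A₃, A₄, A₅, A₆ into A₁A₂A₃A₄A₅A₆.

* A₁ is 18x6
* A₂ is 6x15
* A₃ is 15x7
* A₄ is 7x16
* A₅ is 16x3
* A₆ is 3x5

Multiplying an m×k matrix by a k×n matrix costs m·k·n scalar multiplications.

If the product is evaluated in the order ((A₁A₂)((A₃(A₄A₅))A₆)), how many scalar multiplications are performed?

3846

(A₁A₂): 18×6 by 6×15 → 18×15, cost 18·6·15 = 1620
(A₄A₅): 7×16 by 16×3 → 7×3, cost 7·16·3 = 336
(A₃(A₄A₅)): 15×7 by 7×3 → 15×3, cost 15·7·3 = 315; cumulative 651
((A₃(A₄A₅))A₆): 15×3 by 3×5 → 15×5, cost 15·3·5 = 225; cumulative 876
((A₁A₂)((A₃(A₄A₅))A₆)): 18×15 by 15×5 → 18×5, cost 18·15·5 = 1350; cumulative 3846
Total: 3846 scalar multiplications.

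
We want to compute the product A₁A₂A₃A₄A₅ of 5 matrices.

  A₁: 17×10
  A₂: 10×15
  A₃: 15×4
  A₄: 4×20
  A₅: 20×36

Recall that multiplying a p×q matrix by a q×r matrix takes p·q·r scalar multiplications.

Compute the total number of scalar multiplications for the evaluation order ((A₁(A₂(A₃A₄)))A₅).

19840

(A₃A₄): 15×4 by 4×20 → 15×20, cost 15·4·20 = 1200
(A₂(A₃A₄)): 10×15 by 15×20 → 10×20, cost 10·15·20 = 3000; cumulative 4200
(A₁(A₂(A₃A₄))): 17×10 by 10×20 → 17×20, cost 17·10·20 = 3400; cumulative 7600
((A₁(A₂(A₃A₄)))A₅): 17×20 by 20×36 → 17×36, cost 17·20·36 = 12240; cumulative 19840
Total: 19840 scalar multiplications.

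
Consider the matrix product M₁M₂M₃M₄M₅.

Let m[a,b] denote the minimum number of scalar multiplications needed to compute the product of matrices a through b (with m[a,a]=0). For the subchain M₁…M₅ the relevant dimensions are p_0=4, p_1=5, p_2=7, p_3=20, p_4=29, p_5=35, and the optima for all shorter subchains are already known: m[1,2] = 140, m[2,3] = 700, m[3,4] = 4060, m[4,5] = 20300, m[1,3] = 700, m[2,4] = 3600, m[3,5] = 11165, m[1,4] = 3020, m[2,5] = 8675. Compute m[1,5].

m[1,5] = min over k∈[1,4] of m[1,k]+m[k+1,5]+p_{0}·p_k·p_{5}.
k=1: 0 + 8675 + 4·5·35 = 9375; k=2: 140 + 11165 + 4·7·35 = 12285; k=3: 700 + 20300 + 4·20·35 = 23800; k=4: 3020 + 0 + 4·29·35 = 7080.
Minimum: 7080 at k=4.

7080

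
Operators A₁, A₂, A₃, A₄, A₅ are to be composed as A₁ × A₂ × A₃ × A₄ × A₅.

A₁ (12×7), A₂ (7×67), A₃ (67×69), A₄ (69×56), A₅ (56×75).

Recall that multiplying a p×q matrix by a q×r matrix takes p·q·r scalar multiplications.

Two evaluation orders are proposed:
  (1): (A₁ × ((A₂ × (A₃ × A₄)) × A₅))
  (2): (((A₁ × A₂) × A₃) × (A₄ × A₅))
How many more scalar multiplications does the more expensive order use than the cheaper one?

92152

Order (1) = (A₁ × ((A₂ × (A₃ × A₄)) × A₅)): (A₃ × A₄): 67×69 by 69×56 → 67×56, cost 67·69·56 = 258888; (A₂ × (A₃ × A₄)): 7×67 by 67×56 → 7×56, cost 7·67·56 = 26264; cumulative 285152; ((A₂ × (A₃ × A₄)) × A₅): 7×56 by 56×75 → 7×75, cost 7·56·75 = 29400; cumulative 314552; (A₁ × ((A₂ × (A₃ × A₄)) × A₅)): 12×7 by 7×75 → 12×75, cost 12·7·75 = 6300; cumulative 320852. Total 320852.
Order (2) = (((A₁ × A₂) × A₃) × (A₄ × A₅)): (A₁ × A₂): 12×7 by 7×67 → 12×67, cost 12·7·67 = 5628; ((A₁ × A₂) × A₃): 12×67 by 67×69 → 12×69, cost 12·67·69 = 55476; cumulative 61104; (A₄ × A₅): 69×56 by 56×75 → 69×75, cost 69·56·75 = 289800; (((A₁ × A₂) × A₃) × (A₄ × A₅)): 12×69 by 69×75 → 12×75, cost 12·69·75 = 62100; cumulative 413004. Total 413004.
Difference: |320852 − 413004| = 92152.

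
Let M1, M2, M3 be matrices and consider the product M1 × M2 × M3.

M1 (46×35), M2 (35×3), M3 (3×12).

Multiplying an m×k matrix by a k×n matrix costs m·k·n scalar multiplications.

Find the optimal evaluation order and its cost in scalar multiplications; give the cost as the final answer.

(M1 × (M2 × M3)): cost 20580.
((M1 × M2) × M3): cost 6486.
Optimal: ((M1 × M2) × M3) with cost 6486.

6486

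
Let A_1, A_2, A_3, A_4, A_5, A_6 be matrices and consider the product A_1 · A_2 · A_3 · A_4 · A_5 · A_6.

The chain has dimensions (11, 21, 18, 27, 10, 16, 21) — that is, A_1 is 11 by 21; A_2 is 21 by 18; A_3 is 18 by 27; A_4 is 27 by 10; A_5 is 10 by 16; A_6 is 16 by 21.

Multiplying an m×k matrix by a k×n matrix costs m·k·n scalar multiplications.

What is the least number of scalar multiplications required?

Adjacent pairs: A_1A_2 = 11·21·18 = 4158; A_2A_3 = 21·18·27 = 10206; A_3A_4 = 18·27·10 = 4860; A_4A_5 = 27·10·16 = 4320; A_5A_6 = 10·16·21 = 3360.
Length 3: A_1..A_3: k=1: 0+10206+11·21·27=16443; k=2: 4158+0+11·18·27=9504 → min 9504 | A_2..A_4: k=2: 0+4860+21·18·10=8640; k=3: 10206+0+21·27·10=15876 → min 8640 | A_3..A_5: k=3: 0+4320+18·27·16=12096; k=4: 4860+0+18·10·16=7740 → min 7740 | A_4..A_6: k=4: 0+3360+27·10·21=9030; k=5: 4320+0+27·16·21=13392 → min 9030.
Length 4: A_1..A_4: k=1: 0+8640+11·21·10=10950; k=2: 4158+4860+11·18·10=10998; k=3: 9504+0+11·27·10=12474 → min 10950 | A_2..A_5: k=2: 0+7740+21·18·16=13788; k=3: 10206+4320+21·27·16=23598; k=4: 8640+0+21·10·16=12000 → min 12000 | A_3..A_6: k=3: 0+9030+18·27·21=19236; k=4: 4860+3360+18·10·21=12000; k=5: 7740+0+18·16·21=13788 → min 12000.
Length 5: A_1..A_5: k=1: 0+12000+11·21·16=15696; k=2: 4158+7740+11·18·16=15066; k=3: 9504+4320+11·27·16=18576; k=4: 10950+0+11·10·16=12710 → min 12710 | A_2..A_6: k=2: 0+12000+21·18·21=19938; k=3: 10206+9030+21·27·21=31143; k=4: 8640+3360+21·10·21=16410; k=5: 12000+0+21·16·21=19056 → min 16410.
Length 6: A_1..A_6: k=1: 0+16410+11·21·21=21261; k=2: 4158+12000+11·18·21=20316; k=3: 9504+9030+11·27·21=24771; k=4: 10950+3360+11·10·21=16620; k=5: 12710+0+11·16·21=16406 → min 16406.
Optimal order: (((A_1 · (A_2 · (A_3 · A_4))) · A_5) · A_6) with cost 16406.

16406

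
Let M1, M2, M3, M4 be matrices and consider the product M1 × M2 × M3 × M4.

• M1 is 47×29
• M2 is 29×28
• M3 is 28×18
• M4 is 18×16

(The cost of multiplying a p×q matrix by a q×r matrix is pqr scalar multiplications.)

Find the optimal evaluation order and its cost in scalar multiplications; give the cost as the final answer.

Adjacent pairs: M1M2 = 47·29·28 = 38164; M2M3 = 29·28·18 = 14616; M3M4 = 28·18·16 = 8064.
Length 3: M1..M3: k=1: 0+14616+47·29·18=39150; k=2: 38164+0+47·28·18=61852 → min 39150 | M2..M4: k=2: 0+8064+29·28·16=21056; k=3: 14616+0+29·18·16=22968 → min 21056.
Length 4: M1..M4: k=1: 0+21056+47·29·16=42864; k=2: 38164+8064+47·28·16=67284; k=3: 39150+0+47·18·16=52686 → min 42864.
Optimal parenthesization: (M1 × (M2 × (M3 × M4))) with cost 42864.

42864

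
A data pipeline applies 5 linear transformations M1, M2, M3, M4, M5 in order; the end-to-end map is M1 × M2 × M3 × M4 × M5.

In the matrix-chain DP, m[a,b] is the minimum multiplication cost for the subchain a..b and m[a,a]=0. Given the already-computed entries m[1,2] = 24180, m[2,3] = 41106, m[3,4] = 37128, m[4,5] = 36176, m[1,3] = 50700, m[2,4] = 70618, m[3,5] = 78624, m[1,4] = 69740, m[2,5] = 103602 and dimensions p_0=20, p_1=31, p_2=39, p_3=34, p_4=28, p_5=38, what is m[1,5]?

91020

m[1,5] = min over k∈[1,4] of m[1,k]+m[k+1,5]+p_{0}·p_k·p_{5}.
k=1: 0 + 103602 + 20·31·38 = 127162; k=2: 24180 + 78624 + 20·39·38 = 132444; k=3: 50700 + 36176 + 20·34·38 = 112716; k=4: 69740 + 0 + 20·28·38 = 91020.
Minimum: 91020 at k=4.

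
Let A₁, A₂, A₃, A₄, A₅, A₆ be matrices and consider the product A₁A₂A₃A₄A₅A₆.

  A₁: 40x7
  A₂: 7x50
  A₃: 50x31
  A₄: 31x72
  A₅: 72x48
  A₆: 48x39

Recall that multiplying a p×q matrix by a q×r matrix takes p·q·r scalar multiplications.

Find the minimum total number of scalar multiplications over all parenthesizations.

Adjacent pairs: A₁A₂ = 40·7·50 = 14000; A₂A₃ = 7·50·31 = 10850; A₃A₄ = 50·31·72 = 111600; A₄A₅ = 31·72·48 = 107136; A₅A₆ = 72·48·39 = 134784.
Length 3: A₁..A₃: k=1: 0+10850+40·7·31=19530; k=2: 14000+0+40·50·31=76000 → min 19530 | A₂..A₄: k=2: 0+111600+7·50·72=136800; k=3: 10850+0+7·31·72=26474 → min 26474 | A₃..A₅: k=3: 0+107136+50·31·48=181536; k=4: 111600+0+50·72·48=284400 → min 181536 | A₄..A₆: k=4: 0+134784+31·72·39=221832; k=5: 107136+0+31·48·39=165168 → min 165168.
Length 4: A₁..A₄: k=1: 0+26474+40·7·72=46634; k=2: 14000+111600+40·50·72=269600; k=3: 19530+0+40·31·72=108810 → min 46634 | A₂..A₅: k=2: 0+181536+7·50·48=198336; k=3: 10850+107136+7·31·48=128402; k=4: 26474+0+7·72·48=50666 → min 50666 | A₃..A₆: k=3: 0+165168+50·31·39=225618; k=4: 111600+134784+50·72·39=386784; k=5: 181536+0+50·48·39=275136 → min 225618.
Length 5: A₁..A₅: k=1: 0+50666+40·7·48=64106; k=2: 14000+181536+40·50·48=291536; k=3: 19530+107136+40·31·48=186186; k=4: 46634+0+40·72·48=184874 → min 64106 | A₂..A₆: k=2: 0+225618+7·50·39=239268; k=3: 10850+165168+7·31·39=184481; k=4: 26474+134784+7·72·39=180914; k=5: 50666+0+7·48·39=63770 → min 63770.
Length 6: A₁..A₆: k=1: 0+63770+40·7·39=74690; k=2: 14000+225618+40·50·39=317618; k=3: 19530+165168+40·31·39=233058; k=4: 46634+134784+40·72·39=293738; k=5: 64106+0+40·48·39=138986 → min 74690.
Optimal order: (A₁((((A₂A₃)A₄)A₅)A₆)) with cost 74690.

74690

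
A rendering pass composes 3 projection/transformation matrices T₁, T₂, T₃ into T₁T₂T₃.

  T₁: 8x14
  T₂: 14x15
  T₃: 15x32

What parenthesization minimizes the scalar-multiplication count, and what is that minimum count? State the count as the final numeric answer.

5520

(T₁(T₂T₃)): cost 10304.
((T₁T₂)T₃): cost 5520.
Optimal: ((T₁T₂)T₃) with cost 5520.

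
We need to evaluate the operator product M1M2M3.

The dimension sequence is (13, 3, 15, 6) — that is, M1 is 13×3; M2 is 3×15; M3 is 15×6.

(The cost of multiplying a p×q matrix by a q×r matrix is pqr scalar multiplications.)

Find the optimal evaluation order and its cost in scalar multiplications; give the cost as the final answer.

504

(M1(M2M3)): cost 504.
((M1M2)M3): cost 1755.
Optimal: (M1(M2M3)) with cost 504.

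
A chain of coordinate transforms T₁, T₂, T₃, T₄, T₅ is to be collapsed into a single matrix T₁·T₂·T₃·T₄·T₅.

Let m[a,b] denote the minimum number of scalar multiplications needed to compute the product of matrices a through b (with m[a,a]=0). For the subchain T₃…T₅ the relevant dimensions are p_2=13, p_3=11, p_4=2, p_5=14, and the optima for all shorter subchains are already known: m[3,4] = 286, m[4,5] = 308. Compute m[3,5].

650

m[3,5] = min over k∈[3,4] of m[3,k]+m[k+1,5]+p_{2}·p_k·p_{5}.
k=3: 0 + 308 + 13·11·14 = 2310; k=4: 286 + 0 + 13·2·14 = 650.
Minimum: 650 at k=4.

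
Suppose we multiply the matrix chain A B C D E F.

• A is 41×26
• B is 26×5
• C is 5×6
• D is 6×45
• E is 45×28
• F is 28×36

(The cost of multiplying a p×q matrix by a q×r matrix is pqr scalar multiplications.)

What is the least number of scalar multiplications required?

25400

Adjacent pairs: AB = 41·26·5 = 5330; BC = 26·5·6 = 780; CD = 5·6·45 = 1350; DE = 6·45·28 = 7560; EF = 45·28·36 = 45360.
Length 3: A..C: k=1: 0+780+41·26·6=7176; k=2: 5330+0+41·5·6=6560 → min 6560 | B..D: k=2: 0+1350+26·5·45=7200; k=3: 780+0+26·6·45=7800 → min 7200 | C..E: k=3: 0+7560+5·6·28=8400; k=4: 1350+0+5·45·28=7650 → min 7650 | D..F: k=4: 0+45360+6·45·36=55080; k=5: 7560+0+6·28·36=13608 → min 13608.
Length 4: A..D: k=1: 0+7200+41·26·45=55170; k=2: 5330+1350+41·5·45=15905; k=3: 6560+0+41·6·45=17630 → min 15905 | B..E: k=2: 0+7650+26·5·28=11290; k=3: 780+7560+26·6·28=12708; k=4: 7200+0+26·45·28=39960 → min 11290 | C..F: k=3: 0+13608+5·6·36=14688; k=4: 1350+45360+5·45·36=54810; k=5: 7650+0+5·28·36=12690 → min 12690.
Length 5: A..E: k=1: 0+11290+41·26·28=41138; k=2: 5330+7650+41·5·28=18720; k=3: 6560+7560+41·6·28=21008; k=4: 15905+0+41·45·28=67565 → min 18720 | B..F: k=2: 0+12690+26·5·36=17370; k=3: 780+13608+26·6·36=20004; k=4: 7200+45360+26·45·36=94680; k=5: 11290+0+26·28·36=37498 → min 17370.
Length 6: A..F: k=1: 0+17370+41·26·36=55746; k=2: 5330+12690+41·5·36=25400; k=3: 6560+13608+41·6·36=29024; k=4: 15905+45360+41·45·36=127685; k=5: 18720+0+41·28·36=60048 → min 25400.
Optimal order: ((A B) (((C D) E) F)) with cost 25400.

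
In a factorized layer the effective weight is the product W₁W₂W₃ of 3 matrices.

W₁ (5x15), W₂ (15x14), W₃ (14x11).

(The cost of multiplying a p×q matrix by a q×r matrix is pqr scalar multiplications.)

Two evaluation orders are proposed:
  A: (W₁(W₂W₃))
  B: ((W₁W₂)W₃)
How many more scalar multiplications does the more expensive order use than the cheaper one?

1315

Order A = (W₁(W₂W₃)): (W₂W₃): 15×14 by 14×11 → 15×11, cost 15·14·11 = 2310; (W₁(W₂W₃)): 5×15 by 15×11 → 5×11, cost 5·15·11 = 825; cumulative 3135. Total 3135.
Order B = ((W₁W₂)W₃): (W₁W₂): 5×15 by 15×14 → 5×14, cost 5·15·14 = 1050; ((W₁W₂)W₃): 5×14 by 14×11 → 5×11, cost 5·14·11 = 770; cumulative 1820. Total 1820.
Difference: |3135 − 1820| = 1315.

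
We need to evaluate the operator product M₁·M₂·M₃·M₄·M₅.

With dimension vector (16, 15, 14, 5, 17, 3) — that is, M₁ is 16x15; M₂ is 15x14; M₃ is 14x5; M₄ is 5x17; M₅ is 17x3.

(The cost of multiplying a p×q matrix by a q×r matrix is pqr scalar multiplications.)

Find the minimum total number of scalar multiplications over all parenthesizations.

Adjacent pairs: M₁M₂ = 16·15·14 = 3360; M₂M₃ = 15·14·5 = 1050; M₃M₄ = 14·5·17 = 1190; M₄M₅ = 5·17·3 = 255.
Length 3: M₁..M₃: k=1: 0+1050+16·15·5=2250; k=2: 3360+0+16·14·5=4480 → min 2250 | M₂..M₄: k=2: 0+1190+15·14·17=4760; k=3: 1050+0+15·5·17=2325 → min 2325 | M₃..M₅: k=3: 0+255+14·5·3=465; k=4: 1190+0+14·17·3=1904 → min 465.
Length 4: M₁..M₄: k=1: 0+2325+16·15·17=6405; k=2: 3360+1190+16·14·17=8358; k=3: 2250+0+16·5·17=3610 → min 3610 | M₂..M₅: k=2: 0+465+15·14·3=1095; k=3: 1050+255+15·5·3=1530; k=4: 2325+0+15·17·3=3090 → min 1095.
Length 5: M₁..M₅: k=1: 0+1095+16·15·3=1815; k=2: 3360+465+16·14·3=4497; k=3: 2250+255+16·5·3=2745; k=4: 3610+0+16·17·3=4426 → min 1815.
Optimal order: (M₁·(M₂·(M₃·(M₄·M₅)))) with cost 1815.

1815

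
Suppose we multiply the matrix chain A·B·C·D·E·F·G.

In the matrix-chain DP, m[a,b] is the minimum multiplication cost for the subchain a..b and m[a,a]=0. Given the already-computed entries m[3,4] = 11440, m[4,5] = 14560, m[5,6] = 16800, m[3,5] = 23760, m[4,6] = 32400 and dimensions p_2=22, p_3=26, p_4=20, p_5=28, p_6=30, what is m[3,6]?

m[3,6] = min over k∈[3,5] of m[3,k]+m[k+1,6]+p_{2}·p_k·p_{6}.
k=3: 0 + 32400 + 22·26·30 = 49560; k=4: 11440 + 16800 + 22·20·30 = 41440; k=5: 23760 + 0 + 22·28·30 = 42240.
Minimum: 41440 at k=4.

41440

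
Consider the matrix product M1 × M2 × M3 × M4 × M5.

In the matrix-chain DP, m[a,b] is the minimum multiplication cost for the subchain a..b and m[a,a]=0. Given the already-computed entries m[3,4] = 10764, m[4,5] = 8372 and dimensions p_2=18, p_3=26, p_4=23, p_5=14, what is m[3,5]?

m[3,5] = min over k∈[3,4] of m[3,k]+m[k+1,5]+p_{2}·p_k·p_{5}.
k=3: 0 + 8372 + 18·26·14 = 14924; k=4: 10764 + 0 + 18·23·14 = 16560.
Minimum: 14924 at k=3.

14924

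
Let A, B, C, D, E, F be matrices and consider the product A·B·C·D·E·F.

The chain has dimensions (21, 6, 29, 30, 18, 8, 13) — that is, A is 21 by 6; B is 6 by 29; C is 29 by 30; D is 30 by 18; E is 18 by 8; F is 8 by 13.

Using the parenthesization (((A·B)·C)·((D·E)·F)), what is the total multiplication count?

(A·B): 21×6 by 6×29 → 21×29, cost 21·6·29 = 3654
((A·B)·C): 21×29 by 29×30 → 21×30, cost 21·29·30 = 18270; cumulative 21924
(D·E): 30×18 by 18×8 → 30×8, cost 30·18·8 = 4320
((D·E)·F): 30×8 by 8×13 → 30×13, cost 30·8·13 = 3120; cumulative 7440
(((A·B)·C)·((D·E)·F)): 21×30 by 30×13 → 21×13, cost 21·30·13 = 8190; cumulative 37554
Total: 37554 scalar multiplications.

37554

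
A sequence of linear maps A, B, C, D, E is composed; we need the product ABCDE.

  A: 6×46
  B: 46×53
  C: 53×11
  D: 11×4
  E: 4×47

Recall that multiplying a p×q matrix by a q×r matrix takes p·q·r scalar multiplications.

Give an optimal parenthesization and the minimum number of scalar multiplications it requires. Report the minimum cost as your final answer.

14316

Adjacent pairs: AB = 6·46·53 = 14628; BC = 46·53·11 = 26818; CD = 53·11·4 = 2332; DE = 11·4·47 = 2068.
Length 3: A..C: k=1: 0+26818+6·46·11=29854; k=2: 14628+0+6·53·11=18126 → min 18126 | B..D: k=2: 0+2332+46·53·4=12084; k=3: 26818+0+46·11·4=28842 → min 12084 | C..E: k=3: 0+2068+53·11·47=29469; k=4: 2332+0+53·4·47=12296 → min 12296.
Length 4: A..D: k=1: 0+12084+6·46·4=13188; k=2: 14628+2332+6·53·4=18232; k=3: 18126+0+6·11·4=18390 → min 13188 | B..E: k=2: 0+12296+46·53·47=126882; k=3: 26818+2068+46·11·47=52668; k=4: 12084+0+46·4·47=20732 → min 20732.
Length 5: A..E: k=1: 0+20732+6·46·47=33704; k=2: 14628+12296+6·53·47=41870; k=3: 18126+2068+6·11·47=23296; k=4: 13188+0+6·4·47=14316 → min 14316.
Optimal parenthesization: ((A(B(CD)))E) with cost 14316.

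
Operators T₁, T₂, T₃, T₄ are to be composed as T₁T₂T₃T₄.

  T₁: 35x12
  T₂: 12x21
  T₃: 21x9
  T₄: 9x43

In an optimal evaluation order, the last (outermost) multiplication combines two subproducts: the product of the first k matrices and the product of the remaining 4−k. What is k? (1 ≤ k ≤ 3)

Adjacent pairs: T₁T₂ = 35·12·21 = 8820; T₂T₃ = 12·21·9 = 2268; T₃T₄ = 21·9·43 = 8127.
Length 3: T₁..T₃: k=1: 0+2268+35·12·9=6048; k=2: 8820+0+35·21·9=15435 → min 6048 | T₂..T₄: k=2: 0+8127+12·21·43=18963; k=3: 2268+0+12·9·43=6912 → min 6912.
Top-level splits: k=1: (T₁..T₁)·(T₂..T₄) → 0+6912+35·12·43 = 24972; k=2: (T₁..T₂)·(T₃..T₄) → 8820+8127+35·21·43 = 48552; k=3: (T₁..T₃)·(T₄..T₄) → 6048+0+35·9·43 = 19593.
Best split is after T₃, i.e. k = 3.

3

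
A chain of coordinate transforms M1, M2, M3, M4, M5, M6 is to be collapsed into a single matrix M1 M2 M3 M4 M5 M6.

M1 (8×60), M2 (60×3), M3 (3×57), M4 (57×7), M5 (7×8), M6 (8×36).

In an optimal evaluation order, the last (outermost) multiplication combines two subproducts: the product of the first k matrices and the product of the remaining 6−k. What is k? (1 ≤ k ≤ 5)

Adjacent pairs: M1M2 = 8·60·3 = 1440; M2M3 = 60·3·57 = 10260; M3M4 = 3·57·7 = 1197; M4M5 = 57·7·8 = 3192; M5M6 = 7·8·36 = 2016.
Length 3: M1..M3: k=1: 0+10260+8·60·57=37620; k=2: 1440+0+8·3·57=2808 → min 2808 | M2..M4: k=2: 0+1197+60·3·7=2457; k=3: 10260+0+60·57·7=34200 → min 2457 | M3..M5: k=3: 0+3192+3·57·8=4560; k=4: 1197+0+3·7·8=1365 → min 1365 | M4..M6: k=4: 0+2016+57·7·36=16380; k=5: 3192+0+57·8·36=19608 → min 16380.
Length 4: M1..M4: k=1: 0+2457+8·60·7=5817; k=2: 1440+1197+8·3·7=2805; k=3: 2808+0+8·57·7=6000 → min 2805 | M2..M5: k=2: 0+1365+60·3·8=2805; k=3: 10260+3192+60·57·8=40812; k=4: 2457+0+60·7·8=5817 → min 2805 | M3..M6: k=3: 0+16380+3·57·36=22536; k=4: 1197+2016+3·7·36=3969; k=5: 1365+0+3·8·36=2229 → min 2229.
Length 5: M1..M5: k=1: 0+2805+8·60·8=6645; k=2: 1440+1365+8·3·8=2997; k=3: 2808+3192+8·57·8=9648; k=4: 2805+0+8·7·8=3253 → min 2997 | M2..M6: k=2: 0+2229+60·3·36=8709; k=3: 10260+16380+60·57·36=149760; k=4: 2457+2016+60·7·36=19593; k=5: 2805+0+60·8·36=20085 → min 8709.
Top-level splits: k=1: (M1..M1)·(M2..M6) → 0+8709+8·60·36 = 25989; k=2: (M1..M2)·(M3..M6) → 1440+2229+8·3·36 = 4533; k=3: (M1..M3)·(M4..M6) → 2808+16380+8·57·36 = 35604; k=4: (M1..M4)·(M5..M6) → 2805+2016+8·7·36 = 6837; k=5: (M1..M5)·(M6..M6) → 2997+0+8·8·36 = 5301.
Best split is after M2, i.e. k = 2.

2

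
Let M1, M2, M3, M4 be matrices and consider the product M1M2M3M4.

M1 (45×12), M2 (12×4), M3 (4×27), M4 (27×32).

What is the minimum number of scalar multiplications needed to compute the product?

Adjacent pairs: M1M2 = 45·12·4 = 2160; M2M3 = 12·4·27 = 1296; M3M4 = 4·27·32 = 3456.
Length 3: M1..M3: k=1: 0+1296+45·12·27=15876; k=2: 2160+0+45·4·27=7020 → min 7020 | M2..M4: k=2: 0+3456+12·4·32=4992; k=3: 1296+0+12·27·32=11664 → min 4992.
Length 4: M1..M4: k=1: 0+4992+45·12·32=22272; k=2: 2160+3456+45·4·32=11376; k=3: 7020+0+45·27·32=45900 → min 11376.
Optimal order: ((M1M2)(M3M4)) with cost 11376.

11376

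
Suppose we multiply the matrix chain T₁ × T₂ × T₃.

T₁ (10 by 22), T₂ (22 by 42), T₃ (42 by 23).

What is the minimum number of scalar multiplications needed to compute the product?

18900

Order (T₁ × (T₂ × T₃)): (T₂ × T₃): 22×42 by 42×23 → 22×23, cost 22·42·23 = 21252; (T₁ × (T₂ × T₃)): 10×22 by 22×23 → 10×23, cost 10·22·23 = 5060; cumulative 26312. Total 26312.
Order ((T₁ × T₂) × T₃): (T₁ × T₂): 10×22 by 22×42 → 10×42, cost 10·22·42 = 9240; ((T₁ × T₂) × T₃): 10×42 by 42×23 → 10×23, cost 10·42·23 = 9660; cumulative 18900. Total 18900.
Minimum: 18900.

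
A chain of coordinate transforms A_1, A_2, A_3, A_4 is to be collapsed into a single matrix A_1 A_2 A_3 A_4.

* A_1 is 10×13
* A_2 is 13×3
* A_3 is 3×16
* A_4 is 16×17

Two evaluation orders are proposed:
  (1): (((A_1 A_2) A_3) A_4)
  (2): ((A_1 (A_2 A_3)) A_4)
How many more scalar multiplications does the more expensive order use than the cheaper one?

Order (1) = (((A_1 A_2) A_3) A_4): (A_1 A_2): 10×13 by 13×3 → 10×3, cost 10·13·3 = 390; ((A_1 A_2) A_3): 10×3 by 3×16 → 10×16, cost 10·3·16 = 480; cumulative 870; (((A_1 A_2) A_3) A_4): 10×16 by 16×17 → 10×17, cost 10·16·17 = 2720; cumulative 3590. Total 3590.
Order (2) = ((A_1 (A_2 A_3)) A_4): (A_2 A_3): 13×3 by 3×16 → 13×16, cost 13·3·16 = 624; (A_1 (A_2 A_3)): 10×13 by 13×16 → 10×16, cost 10·13·16 = 2080; cumulative 2704; ((A_1 (A_2 A_3)) A_4): 10×16 by 16×17 → 10×17, cost 10·16·17 = 2720; cumulative 5424. Total 5424.
Difference: |3590 − 5424| = 1834.

1834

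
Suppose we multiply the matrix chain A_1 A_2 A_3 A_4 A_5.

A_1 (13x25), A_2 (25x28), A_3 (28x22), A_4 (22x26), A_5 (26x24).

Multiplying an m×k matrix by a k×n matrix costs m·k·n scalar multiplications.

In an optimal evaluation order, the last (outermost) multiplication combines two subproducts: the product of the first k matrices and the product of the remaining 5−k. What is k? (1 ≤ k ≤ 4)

4

Adjacent pairs: A_1A_2 = 13·25·28 = 9100; A_2A_3 = 25·28·22 = 15400; A_3A_4 = 28·22·26 = 16016; A_4A_5 = 22·26·24 = 13728.
Length 3: A_1..A_3: k=1: 0+15400+13·25·22=22550; k=2: 9100+0+13·28·22=17108 → min 17108 | A_2..A_4: k=2: 0+16016+25·28·26=34216; k=3: 15400+0+25·22·26=29700 → min 29700 | A_3..A_5: k=3: 0+13728+28·22·24=28512; k=4: 16016+0+28·26·24=33488 → min 28512.
Length 4: A_1..A_4: k=1: 0+29700+13·25·26=38150; k=2: 9100+16016+13·28·26=34580; k=3: 17108+0+13·22·26=24544 → min 24544 | A_2..A_5: k=2: 0+28512+25·28·24=45312; k=3: 15400+13728+25·22·24=42328; k=4: 29700+0+25·26·24=45300 → min 42328.
Top-level splits: k=1: (A_1..A_1)·(A_2..A_5) → 0+42328+13·25·24 = 50128; k=2: (A_1..A_2)·(A_3..A_5) → 9100+28512+13·28·24 = 46348; k=3: (A_1..A_3)·(A_4..A_5) → 17108+13728+13·22·24 = 37700; k=4: (A_1..A_4)·(A_5..A_5) → 24544+0+13·26·24 = 32656.
Best split is after A_4, i.e. k = 4.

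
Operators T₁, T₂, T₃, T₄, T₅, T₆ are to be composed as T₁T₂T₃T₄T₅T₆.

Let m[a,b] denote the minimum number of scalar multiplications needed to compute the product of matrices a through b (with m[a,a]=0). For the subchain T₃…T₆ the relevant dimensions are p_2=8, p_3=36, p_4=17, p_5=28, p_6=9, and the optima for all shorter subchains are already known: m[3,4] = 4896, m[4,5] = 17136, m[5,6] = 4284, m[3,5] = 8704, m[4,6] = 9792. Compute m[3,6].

10404

m[3,6] = min over k∈[3,5] of m[3,k]+m[k+1,6]+p_{2}·p_k·p_{6}.
k=3: 0 + 9792 + 8·36·9 = 12384; k=4: 4896 + 4284 + 8·17·9 = 10404; k=5: 8704 + 0 + 8·28·9 = 10720.
Minimum: 10404 at k=4.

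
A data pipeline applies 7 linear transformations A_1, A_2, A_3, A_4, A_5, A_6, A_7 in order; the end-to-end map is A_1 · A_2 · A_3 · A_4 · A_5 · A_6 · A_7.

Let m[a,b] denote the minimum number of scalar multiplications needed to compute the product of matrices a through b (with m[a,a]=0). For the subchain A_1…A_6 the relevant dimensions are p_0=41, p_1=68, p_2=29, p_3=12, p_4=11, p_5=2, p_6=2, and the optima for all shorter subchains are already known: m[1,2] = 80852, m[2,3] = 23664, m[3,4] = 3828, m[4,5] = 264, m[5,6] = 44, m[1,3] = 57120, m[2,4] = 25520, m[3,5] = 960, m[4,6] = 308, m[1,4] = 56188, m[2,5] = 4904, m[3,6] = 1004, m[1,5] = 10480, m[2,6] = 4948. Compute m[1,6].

10524

m[1,6] = min over k∈[1,5] of m[1,k]+m[k+1,6]+p_{0}·p_k·p_{6}.
k=1: 0 + 4948 + 41·68·2 = 10524; k=2: 80852 + 1004 + 41·29·2 = 84234; k=3: 57120 + 308 + 41·12·2 = 58412; k=4: 56188 + 44 + 41·11·2 = 57134; k=5: 10480 + 0 + 41·2·2 = 10644.
Minimum: 10524 at k=1.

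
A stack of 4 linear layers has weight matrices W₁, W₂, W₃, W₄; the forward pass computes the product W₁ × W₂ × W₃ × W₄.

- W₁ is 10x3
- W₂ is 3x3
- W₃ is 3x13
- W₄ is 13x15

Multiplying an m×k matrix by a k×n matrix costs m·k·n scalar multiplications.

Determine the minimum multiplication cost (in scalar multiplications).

Adjacent pairs: W₁W₂ = 10·3·3 = 90; W₂W₃ = 3·3·13 = 117; W₃W₄ = 3·13·15 = 585.
Length 3: W₁..W₃: k=1: 0+117+10·3·13=507; k=2: 90+0+10·3·13=480 → min 480 | W₂..W₄: k=2: 0+585+3·3·15=720; k=3: 117+0+3·13·15=702 → min 702.
Length 4: W₁..W₄: k=1: 0+702+10·3·15=1152; k=2: 90+585+10·3·15=1125; k=3: 480+0+10·13·15=2430 → min 1125.
Optimal order: ((W₁ × W₂) × (W₃ × W₄)) with cost 1125.

1125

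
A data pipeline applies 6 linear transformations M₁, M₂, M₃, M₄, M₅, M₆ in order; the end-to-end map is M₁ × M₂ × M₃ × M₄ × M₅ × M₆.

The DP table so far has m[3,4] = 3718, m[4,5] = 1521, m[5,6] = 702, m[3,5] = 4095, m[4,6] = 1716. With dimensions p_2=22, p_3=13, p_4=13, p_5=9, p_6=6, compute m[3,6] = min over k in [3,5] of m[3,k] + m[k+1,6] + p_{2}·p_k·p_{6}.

m[3,6] = min over k∈[3,5] of m[3,k]+m[k+1,6]+p_{2}·p_k·p_{6}.
k=3: 0 + 1716 + 22·13·6 = 3432; k=4: 3718 + 702 + 22·13·6 = 6136; k=5: 4095 + 0 + 22·9·6 = 5283.
Minimum: 3432 at k=3.

3432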